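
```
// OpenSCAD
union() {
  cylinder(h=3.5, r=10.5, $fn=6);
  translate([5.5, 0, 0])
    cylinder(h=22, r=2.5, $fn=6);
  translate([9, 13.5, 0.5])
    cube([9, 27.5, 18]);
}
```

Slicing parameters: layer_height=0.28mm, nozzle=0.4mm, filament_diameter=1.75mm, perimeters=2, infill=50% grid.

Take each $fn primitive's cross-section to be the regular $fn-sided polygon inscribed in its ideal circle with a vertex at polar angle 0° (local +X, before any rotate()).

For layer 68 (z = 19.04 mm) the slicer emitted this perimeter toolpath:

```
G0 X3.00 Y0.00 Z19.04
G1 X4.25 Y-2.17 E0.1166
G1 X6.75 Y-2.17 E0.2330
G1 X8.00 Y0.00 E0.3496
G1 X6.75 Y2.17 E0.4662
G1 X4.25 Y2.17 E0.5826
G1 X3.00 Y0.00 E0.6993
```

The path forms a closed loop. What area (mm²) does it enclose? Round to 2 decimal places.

16.27 mm²

Apply the shoelace formula to the sequence of (X, Y) vertices; enclosed area = 16.27 mm².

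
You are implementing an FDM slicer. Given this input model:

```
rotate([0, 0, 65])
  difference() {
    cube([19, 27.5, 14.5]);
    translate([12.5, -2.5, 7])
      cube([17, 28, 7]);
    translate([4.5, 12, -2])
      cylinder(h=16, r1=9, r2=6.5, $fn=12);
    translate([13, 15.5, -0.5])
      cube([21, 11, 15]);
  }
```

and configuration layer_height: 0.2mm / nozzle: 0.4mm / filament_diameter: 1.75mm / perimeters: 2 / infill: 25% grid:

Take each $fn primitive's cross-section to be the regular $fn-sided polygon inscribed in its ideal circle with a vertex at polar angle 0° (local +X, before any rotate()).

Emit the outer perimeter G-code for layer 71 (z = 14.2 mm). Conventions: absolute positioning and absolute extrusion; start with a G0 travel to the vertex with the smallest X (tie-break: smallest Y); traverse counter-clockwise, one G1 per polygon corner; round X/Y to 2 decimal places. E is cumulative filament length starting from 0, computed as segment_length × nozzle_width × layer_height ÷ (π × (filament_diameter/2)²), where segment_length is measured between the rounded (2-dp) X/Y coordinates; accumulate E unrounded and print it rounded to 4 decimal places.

G0 X-24.92 Y11.62 Z14.20
G1 X0.00 Y0.00 E0.9145
G1 X8.03 Y17.22 E1.5465
G1 X-6.02 Y23.77 E2.0621
G1 X-8.55 Y18.33 E2.2616
G1 X-18.52 Y22.98 E2.6275
G1 X-15.99 Y28.42 E2.8271
G1 X-16.89 Y28.84 E2.8601
G1 X-24.92 Y11.62 E3.4920

At z = 14.2 mm: the cube is present — its section is the full 19×27.5 rectangle; the cube at (12.5, -2.5) is not intersected at this z (z outside [7, 14]); the cone at (4.5, 12) does not reach this height (z outside [-2, 14]); the cube at (13, 15.5) (footprint 21×11) is included at this height; Taking the first minus the rest: starting from the 19×27.5 cube, the 21×11 cube at (13, 15.5) partially overlaps it — only the 66.00 mm² overlap (of its 231.00 mm²) is removed, clipping the outline — 1 connected region; (whole slice rotated 65° about Z — lengths, areas and connectivity unchanged). The outline is a single polygon with 8 vertices. Extrusion per mm of travel: 0.4 × 0.2 / (π × 0.875²) = 0.033260. Accumulating E over each segment gives final E = 3.4920.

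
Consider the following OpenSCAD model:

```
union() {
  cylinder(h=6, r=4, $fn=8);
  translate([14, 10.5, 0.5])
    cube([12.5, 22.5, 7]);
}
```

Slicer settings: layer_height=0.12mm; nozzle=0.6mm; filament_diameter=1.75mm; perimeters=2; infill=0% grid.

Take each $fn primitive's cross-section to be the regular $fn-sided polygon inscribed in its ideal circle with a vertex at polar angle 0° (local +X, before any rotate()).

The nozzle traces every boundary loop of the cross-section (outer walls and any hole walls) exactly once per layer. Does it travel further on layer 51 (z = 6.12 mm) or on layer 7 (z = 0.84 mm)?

Layer 51 (z = 6.12): the cylinder is not intersected at this z (z outside [0, 6]); the cube at (14, 10.5) (footprint 12.5×22.5) is included at this height (perimeter 70.00 mm); Taking the union: only the 12.5×22.5 cube at (14, 10.5) is present, so the union is just that shape — boundary = 70.00 mm. So its perimeter = 70.00 mm. Layer 7 (z = 0.84): the r=4 cylinder contributes a regular 8-gon of circumradius 4 (perimeter = 2·8·4.000·sin(180°/8) = 24.49 mm); the cube at (14, 10.5) (footprint 12.5×22.5) is included at this height (perimeter 70.00 mm); Merging all regions: the 2 present regions are separate (no shared area or edge), so areas and boundary lengths simply add and each stays a separate island — boundary = 94.49 mm. So its perimeter = 94.49 mm. Layer 7 is larger (94.49 vs 70.00 mm).

layer 7 (z = 0.84 mm)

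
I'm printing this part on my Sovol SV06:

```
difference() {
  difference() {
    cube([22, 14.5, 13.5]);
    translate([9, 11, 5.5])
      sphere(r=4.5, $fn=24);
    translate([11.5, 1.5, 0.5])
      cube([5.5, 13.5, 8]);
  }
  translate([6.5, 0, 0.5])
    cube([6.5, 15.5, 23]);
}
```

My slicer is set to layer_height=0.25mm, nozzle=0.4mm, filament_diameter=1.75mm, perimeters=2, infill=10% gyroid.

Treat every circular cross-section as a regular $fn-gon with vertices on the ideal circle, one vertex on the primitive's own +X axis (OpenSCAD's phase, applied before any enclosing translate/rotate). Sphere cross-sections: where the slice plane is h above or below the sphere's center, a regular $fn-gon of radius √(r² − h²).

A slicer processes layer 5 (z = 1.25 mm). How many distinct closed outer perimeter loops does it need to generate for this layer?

At z = 1.25 mm: the cube is present — its section is the full 22×14.5 rectangle; the r=4.5 sphere at (9, 11) slices to a regular 24-gon of circumradius 1.479 (√(r²−h²) with h=4.25 from center); the cube at (11.5, 1.5) is present — its section is the full 5.5×13.5 rectangle; After the difference (first − rest): starting from the 22×14.5 cube, the r=4.5 sphere at (9, 11) lies wholly inside it (removes its full 6.79 mm² and its 9.27 mm outline becomes a hole wall); the 5.5×13.5 cube at (11.5, 1.5) partially overlaps it — only the 71.50 mm² overlap (of its 74.25 mm²) is removed, clipping the outline — 1 connected region with 1 hole; the 6.5×15.5 cube at (6.5, 0) contributes its full rectangle; Taking the first minus the rest: starting from that combined region, the 6.5×15.5 cube at (6.5, 0) partially overlaps it — only the 67.96 mm² overlap (of its 100.75 mm²) is removed, clipping the outline — 2 connected regions. The result has 2 disconnected regions.

2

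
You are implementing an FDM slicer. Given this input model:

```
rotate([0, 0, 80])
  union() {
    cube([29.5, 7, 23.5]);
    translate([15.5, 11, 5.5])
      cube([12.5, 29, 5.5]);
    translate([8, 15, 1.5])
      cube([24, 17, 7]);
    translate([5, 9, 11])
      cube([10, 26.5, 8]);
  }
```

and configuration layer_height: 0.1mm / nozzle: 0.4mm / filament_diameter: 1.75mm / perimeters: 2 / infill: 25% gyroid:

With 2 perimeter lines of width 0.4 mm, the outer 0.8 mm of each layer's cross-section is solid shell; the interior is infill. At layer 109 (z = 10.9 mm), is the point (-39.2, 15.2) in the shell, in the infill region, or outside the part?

outside

At z = 10.9 mm: the cube is present — its section is the full 29.5×7 rectangle; the cube at (15.5, 11) is present — its section is the full 12.5×29 rectangle; the cube at (8, 15) is not intersected at this z (z outside [1.5, 8.5]); the cube at (5, 9) is not intersected at this z (z outside [11, 19]); Taking the union: the 2 present regions are separate (no shared area or edge), so areas and boundary lengths simply add and each stays a separate island — 2 connected regions; (whole slice rotated 80° about Z — lengths, areas and connectivity unchanged). Overall, the cross-section has 2 separate islands. Undo the 80° rotation: the query point maps to (8.162, 41.244) in the un-rotated model frame. The nearest boundary edge runs (15.50, 11.00)→(15.50, 40.00); distance from the point to it = 7.44 mm. The point is not inside any of the regions above, so it lies outside the cross-section (7.44 mm from the nearest boundary).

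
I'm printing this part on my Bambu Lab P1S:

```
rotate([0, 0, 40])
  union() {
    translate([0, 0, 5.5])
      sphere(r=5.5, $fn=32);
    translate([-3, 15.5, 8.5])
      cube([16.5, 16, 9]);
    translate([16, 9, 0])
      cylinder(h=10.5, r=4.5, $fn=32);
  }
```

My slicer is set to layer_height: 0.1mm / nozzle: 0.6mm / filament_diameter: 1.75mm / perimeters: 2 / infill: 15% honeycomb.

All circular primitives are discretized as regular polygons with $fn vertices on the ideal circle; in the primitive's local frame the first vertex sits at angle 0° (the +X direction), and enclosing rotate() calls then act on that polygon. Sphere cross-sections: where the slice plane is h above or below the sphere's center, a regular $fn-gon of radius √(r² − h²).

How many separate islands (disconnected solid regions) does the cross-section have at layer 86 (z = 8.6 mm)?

3

At z = 8.6 mm: the r=5.5 sphere slices to a regular 32-gon of circumradius 4.543 (√(r²−h²) with h=3.1 from center); the 16.5×16 cube at (-3, 15.5) contributes its full rectangle; the r=4.5 cylinder at (16, 9) gives a regular 32-gon of circumradius 4.5 (constant along its height); Taking the union: the 3 present regions are separate (no shared area or edge), so areas and boundary lengths simply add and each stays a separate island — 3 connected regions; (rotated 40° about Z; rotation is an isometry so areas/perimeters/island counts are preserved). Overall, the cross-section has 3 separate islands. Island count = 3.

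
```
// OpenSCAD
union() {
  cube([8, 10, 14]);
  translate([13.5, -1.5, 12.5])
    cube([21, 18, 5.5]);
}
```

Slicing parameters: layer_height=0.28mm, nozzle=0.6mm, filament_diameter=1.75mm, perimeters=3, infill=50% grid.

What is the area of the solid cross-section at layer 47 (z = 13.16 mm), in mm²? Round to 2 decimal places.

At z = 13.16 mm: the 8×10 cube contributes its full rectangle (area 80.00 mm²); the 21×18 cube at (13.5, -1.5) contributes its full rectangle (area 378.00 mm²); Taking the union: the 2 present regions are separate (no shared area or edge), so areas and boundary lengths simply add and each stays a separate island — area = 458.00 mm². Overall, the cross-section has 2 separate islands. Net area = 458.00 mm².

458.00 mm²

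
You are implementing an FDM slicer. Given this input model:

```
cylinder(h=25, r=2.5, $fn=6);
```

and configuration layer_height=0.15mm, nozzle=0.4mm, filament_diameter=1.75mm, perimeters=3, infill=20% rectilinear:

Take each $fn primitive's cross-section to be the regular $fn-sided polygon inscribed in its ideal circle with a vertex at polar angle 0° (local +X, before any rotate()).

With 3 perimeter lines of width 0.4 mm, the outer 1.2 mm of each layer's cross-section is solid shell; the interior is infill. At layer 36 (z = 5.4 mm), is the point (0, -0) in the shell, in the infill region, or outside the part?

infill

At z = 5.4 mm: the r=2.5 cylinder contributes a regular 6-gon of circumradius 2.5. Overall, the cross-section is a single solid region. The nearest boundary edge runs (1.25, 2.17)→(-1.25, 2.17); distance from the point to it = 2.17 mm. The point is inside the cross-section and 2.17 mm from the nearest boundary — more than the 1.2 mm shell width (3 × 0.4), so it's in the infill interior.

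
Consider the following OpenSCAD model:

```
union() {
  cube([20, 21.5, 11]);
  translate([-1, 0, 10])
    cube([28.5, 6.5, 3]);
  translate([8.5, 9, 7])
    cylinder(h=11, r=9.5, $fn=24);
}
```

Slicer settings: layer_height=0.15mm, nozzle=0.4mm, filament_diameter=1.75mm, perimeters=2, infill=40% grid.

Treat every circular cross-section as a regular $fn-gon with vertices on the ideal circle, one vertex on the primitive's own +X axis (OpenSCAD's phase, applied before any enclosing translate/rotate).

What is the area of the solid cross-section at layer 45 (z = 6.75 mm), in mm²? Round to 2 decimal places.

430.00 mm²

At z = 6.75 mm: the cube is present — its section is the full 20×21.5 rectangle (area 430.00 mm²); the cube at (-1, 0) does not reach this height (z outside [10, 13]); the cylinder at (8.5, 9) is not intersected at this z (z outside [7, 18]); Combining (union): only the 20×21.5 cube is present, so the union is just that shape — area = 430.00 mm². Overall, the cross-section is a single solid region. Net area = 430.00 mm².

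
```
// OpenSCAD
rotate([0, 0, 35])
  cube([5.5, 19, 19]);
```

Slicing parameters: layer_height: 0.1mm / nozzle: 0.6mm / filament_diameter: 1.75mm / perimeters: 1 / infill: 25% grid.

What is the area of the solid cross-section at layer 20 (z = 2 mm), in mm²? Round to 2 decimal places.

At z = 2 mm: the 5.5×19 cube contributes its full rectangle (area 104.50 mm²); (rotated 35° about Z; rotation is an isometry so areas/perimeters/island counts are preserved). Overall, the cross-section is a single solid region. Net area = 104.50 mm².

104.50 mm²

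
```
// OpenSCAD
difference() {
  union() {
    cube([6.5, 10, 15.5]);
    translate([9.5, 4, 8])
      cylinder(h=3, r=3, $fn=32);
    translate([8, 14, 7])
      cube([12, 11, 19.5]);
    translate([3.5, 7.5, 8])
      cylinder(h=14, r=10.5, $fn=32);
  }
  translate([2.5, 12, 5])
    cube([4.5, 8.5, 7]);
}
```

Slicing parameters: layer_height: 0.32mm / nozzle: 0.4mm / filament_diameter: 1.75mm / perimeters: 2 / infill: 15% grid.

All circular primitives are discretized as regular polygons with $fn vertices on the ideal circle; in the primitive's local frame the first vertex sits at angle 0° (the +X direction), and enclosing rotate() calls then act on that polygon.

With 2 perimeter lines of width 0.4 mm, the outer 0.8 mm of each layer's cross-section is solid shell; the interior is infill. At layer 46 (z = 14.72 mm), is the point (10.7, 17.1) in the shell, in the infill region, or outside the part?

At z = 14.72 mm: the cube (footprint 6.5×10) is included at this height; the cylinder at (9.5, 4) is not intersected at this z (z outside [8, 11]); the cube at (8, 14) is present — its section is the full 12×11 rectangle; the cylinder at (3.5, 7.5): section is a regular 32-gon, circumradius r=10.5; Merging all regions: the regions partially overlap (shared area 71.31 mm²), so overlapping operands fuse into one piece — 1 connected region; the cube at (2.5, 12) is not intersected at this z (z outside [5, 12]); Taking the first minus the rest: none of the subtracted shapes is present at this height, so the result so far is unchanged — 1 connected region. Overall, the cross-section is a single solid region. The nearest boundary edge runs (8.00, 16.94)→(8.00, 25.00); distance from the point to it = 2.70 mm. The point is inside the cross-section and 2.70 mm from the nearest boundary — more than the 0.8 mm shell width (2 × 0.4), so it's in the infill interior.

infill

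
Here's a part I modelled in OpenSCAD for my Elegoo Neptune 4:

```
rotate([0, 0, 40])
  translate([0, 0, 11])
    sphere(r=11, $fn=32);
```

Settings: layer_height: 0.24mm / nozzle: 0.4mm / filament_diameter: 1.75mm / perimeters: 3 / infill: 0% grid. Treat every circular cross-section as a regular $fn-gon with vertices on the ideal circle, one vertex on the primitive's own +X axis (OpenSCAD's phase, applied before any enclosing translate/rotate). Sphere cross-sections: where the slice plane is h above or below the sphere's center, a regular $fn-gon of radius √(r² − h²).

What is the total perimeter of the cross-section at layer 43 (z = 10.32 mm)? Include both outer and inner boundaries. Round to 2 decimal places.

68.87 mm

At z = 10.32 mm: the r=11 sphere contributes a regular 32-gon of circumradius √(11²−0.68²) = 10.979 (perimeter = 2·32·10.979·sin(180°/32) = 68.87 mm); (rotated 40° about Z; rotation is an isometry so areas/perimeters/island counts are preserved). Overall, the cross-section is a single solid region. Total boundary length (outer) = 68.87 mm.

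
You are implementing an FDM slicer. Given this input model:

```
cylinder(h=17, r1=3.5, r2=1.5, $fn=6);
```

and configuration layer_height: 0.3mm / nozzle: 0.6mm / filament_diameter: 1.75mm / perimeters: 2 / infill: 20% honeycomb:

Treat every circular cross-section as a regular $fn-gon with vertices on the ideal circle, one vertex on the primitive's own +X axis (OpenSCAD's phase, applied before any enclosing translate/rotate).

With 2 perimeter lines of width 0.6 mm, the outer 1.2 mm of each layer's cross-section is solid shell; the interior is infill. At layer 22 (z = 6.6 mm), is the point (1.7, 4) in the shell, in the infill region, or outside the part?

outside

At z = 6.6 mm: the cone (r1=3.5→r2=1.5) has section circumradius 2.724 here — a regular 6-gon. Overall, the cross-section is a single solid region. The nearest boundary edge runs (2.72, 0.00)→(1.36, 2.36); distance from the point to it = 1.68 mm. The point is not inside any of the regions above, so it lies outside the cross-section (1.68 mm from the nearest boundary).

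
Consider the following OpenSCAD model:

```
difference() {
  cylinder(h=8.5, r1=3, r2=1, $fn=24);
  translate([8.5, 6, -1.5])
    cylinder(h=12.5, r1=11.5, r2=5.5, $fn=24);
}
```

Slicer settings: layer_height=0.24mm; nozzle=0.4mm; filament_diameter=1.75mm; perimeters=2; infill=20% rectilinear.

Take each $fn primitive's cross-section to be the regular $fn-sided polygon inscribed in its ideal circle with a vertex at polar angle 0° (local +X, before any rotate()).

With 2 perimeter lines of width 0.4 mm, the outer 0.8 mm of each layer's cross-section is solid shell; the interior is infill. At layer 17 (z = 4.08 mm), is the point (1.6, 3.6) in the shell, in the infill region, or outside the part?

outside

At z = 4.08 mm: the cone: at t=0.480 of its height the radius interpolates to r₁+(r₂−r₁)t = 2.040, giving a regular 24-gon of that circumradius; the cone at (8.5, 6): at t=0.446 of its height the radius interpolates to r₁+(r₂−r₁)t = 8.822, giving a regular 24-gon of that circumradius; After the difference (first − rest): starting from the cone, the cone at (8.5, 6) partially overlaps it — only the 0.59 mm² overlap (of its 241.70 mm²) is removed, clipping the outline — 1 connected region. Overall, the cross-section is a single solid region. The nearest boundary edge runs (0.53, 1.97)→(0.74, 1.88); distance from the point to it = 1.92 mm. The point is not inside any of the regions above, so it lies outside the cross-section (1.92 mm from the nearest boundary).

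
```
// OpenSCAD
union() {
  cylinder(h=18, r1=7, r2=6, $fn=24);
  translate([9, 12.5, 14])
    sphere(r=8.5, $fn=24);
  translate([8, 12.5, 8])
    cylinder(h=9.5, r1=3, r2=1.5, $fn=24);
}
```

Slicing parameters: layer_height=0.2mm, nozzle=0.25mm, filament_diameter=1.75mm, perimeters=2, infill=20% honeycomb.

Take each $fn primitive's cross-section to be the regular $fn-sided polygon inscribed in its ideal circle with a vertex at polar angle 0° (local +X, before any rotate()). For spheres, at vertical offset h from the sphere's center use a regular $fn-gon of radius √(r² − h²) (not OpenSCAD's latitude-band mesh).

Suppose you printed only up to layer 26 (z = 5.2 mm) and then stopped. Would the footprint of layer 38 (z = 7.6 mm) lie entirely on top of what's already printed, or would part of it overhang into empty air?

Compare the two slices. At z = 5.2: the cone contributes a regular 24-gon of circumradius 6.711 (interpolated between r1=7 and r2=6 at t=0.289) (area = (24/2)·6.711²·sin(360°/24) = 139.88 mm²); the sphere at (9, 12.5) is absent (|z−center|=8.800 > r=8.5); the cone at (8, 12.5) is not intersected at this z (z outside [8, 17.5]); Combining (union): only the cone is present, so the union is just that shape — area = 139.88 mm². At z = 7.6: the cone (r1=7→r2=6) has section circumradius 6.578 here — a regular 24-gon (area = (24/2)·6.578²·sin(360°/24) = 134.38 mm²); the r=8.5 sphere at (9, 12.5) contributes a regular 24-gon of circumradius √(8.5²−6.4²) = 5.594 (area = (24/2)·5.594²·sin(360°/24) = 97.18 mm²); the cone at (8, 12.5) is absent (z outside [8, 17.5]); Merging all regions: the 2 present regions are separate (no shared area or edge), so areas and boundary lengths simply add and each stays a separate island — area = 231.56 mm². Checking containment: at z = 7.6 the cross-section extends beyond the z = 5.2 cross-section by about 97.18 mm².

part overhangs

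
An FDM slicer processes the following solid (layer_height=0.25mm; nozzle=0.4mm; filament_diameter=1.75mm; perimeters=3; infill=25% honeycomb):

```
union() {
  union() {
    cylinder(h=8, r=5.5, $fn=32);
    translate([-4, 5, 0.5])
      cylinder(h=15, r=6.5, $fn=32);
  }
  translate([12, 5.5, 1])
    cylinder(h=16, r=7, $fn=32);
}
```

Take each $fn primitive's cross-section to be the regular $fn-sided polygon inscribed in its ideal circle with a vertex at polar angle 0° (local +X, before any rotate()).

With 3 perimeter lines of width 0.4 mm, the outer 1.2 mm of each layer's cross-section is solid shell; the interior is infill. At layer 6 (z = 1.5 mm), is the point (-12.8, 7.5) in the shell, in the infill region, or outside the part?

At z = 1.5 mm: the r=5.5 cylinder gives a regular 32-gon of circumradius 5.5 (constant along its height); the cylinder at (-4, 5): section is a regular 32-gon, circumradius r=6.5; Combining (union): the regions partially overlap (shared area 39.33 mm²), so overlapping operands fuse into one piece — 1 connected region; the r=7 cylinder at (12, 5.5) contributes a regular 32-gon of circumradius 7; Combining (union): the 2 present regions are separate (no shared area or edge), so areas and boundary lengths simply add and each stays a separate island — 2 connected regions. Overall, the cross-section has 2 separate islands. The nearest boundary edge runs (-10.38, 6.27)→(-10.01, 7.49); distance from the point to it = 2.68 mm. The point is not inside any of the regions above, so it lies outside the cross-section (2.68 mm from the nearest boundary).

outside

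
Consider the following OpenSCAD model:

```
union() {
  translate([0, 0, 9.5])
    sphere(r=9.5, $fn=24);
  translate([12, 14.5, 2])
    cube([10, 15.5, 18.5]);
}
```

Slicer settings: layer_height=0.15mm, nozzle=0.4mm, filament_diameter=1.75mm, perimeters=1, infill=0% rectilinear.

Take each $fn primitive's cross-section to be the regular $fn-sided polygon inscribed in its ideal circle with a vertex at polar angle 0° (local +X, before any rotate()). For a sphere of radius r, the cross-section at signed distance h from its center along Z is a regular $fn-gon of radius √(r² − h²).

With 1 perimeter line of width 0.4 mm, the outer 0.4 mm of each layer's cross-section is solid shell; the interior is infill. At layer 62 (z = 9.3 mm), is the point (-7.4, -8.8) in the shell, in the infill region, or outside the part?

At z = 9.3 mm: the r=9.5 sphere slices to a regular 24-gon of circumradius 9.498 (√(r²−h²) with h=0.2 from center); the cube at (12, 14.5) (footprint 10×15.5) is included at this height; Combining (union): the 2 present regions are separate (no shared area or edge), so areas and boundary lengths simply add and each stays a separate island — 2 connected regions. Overall, the cross-section has 2 separate islands. The nearest boundary edge runs (-4.75, -8.23)→(-6.72, -6.72); distance from the point to it = 2.07 mm. The point is not inside any of the regions above, so it lies outside the cross-section (2.07 mm from the nearest boundary).

outside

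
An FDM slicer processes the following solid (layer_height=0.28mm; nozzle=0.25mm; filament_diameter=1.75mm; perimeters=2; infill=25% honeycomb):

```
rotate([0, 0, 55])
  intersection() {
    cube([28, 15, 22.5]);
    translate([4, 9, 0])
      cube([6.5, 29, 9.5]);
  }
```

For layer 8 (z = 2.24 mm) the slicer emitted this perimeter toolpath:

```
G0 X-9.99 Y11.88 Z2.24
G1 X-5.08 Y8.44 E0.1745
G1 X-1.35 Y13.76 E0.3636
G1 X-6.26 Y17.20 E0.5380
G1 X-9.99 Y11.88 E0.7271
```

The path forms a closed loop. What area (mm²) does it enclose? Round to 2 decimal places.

38.95 mm²

Apply the shoelace formula to the sequence of (X, Y) vertices; enclosed area = 38.95 mm².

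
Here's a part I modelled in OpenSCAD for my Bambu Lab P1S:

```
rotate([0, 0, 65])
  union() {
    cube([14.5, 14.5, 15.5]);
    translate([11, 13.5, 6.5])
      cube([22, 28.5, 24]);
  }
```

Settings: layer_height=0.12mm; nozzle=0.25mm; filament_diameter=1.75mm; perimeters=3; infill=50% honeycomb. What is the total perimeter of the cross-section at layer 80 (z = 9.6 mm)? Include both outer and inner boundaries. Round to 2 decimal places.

150.00 mm

At z = 9.6 mm: the cube (footprint 14.5×14.5) is included at this height (perimeter 58.00 mm); the cube at (11, 13.5) (footprint 22×28.5) is included at this height (perimeter 101.00 mm); Merging all regions: the regions partially overlap (shared area 3.50 mm²), so the edge portions inside another operand are dropped and the merged outline is re-measured after clipping — boundary = 150.00 mm; (whole slice rotated 65° about Z — lengths, areas and connectivity unchanged). Overall, the cross-section is a single solid region. Total boundary length (outer) = 150.00 mm.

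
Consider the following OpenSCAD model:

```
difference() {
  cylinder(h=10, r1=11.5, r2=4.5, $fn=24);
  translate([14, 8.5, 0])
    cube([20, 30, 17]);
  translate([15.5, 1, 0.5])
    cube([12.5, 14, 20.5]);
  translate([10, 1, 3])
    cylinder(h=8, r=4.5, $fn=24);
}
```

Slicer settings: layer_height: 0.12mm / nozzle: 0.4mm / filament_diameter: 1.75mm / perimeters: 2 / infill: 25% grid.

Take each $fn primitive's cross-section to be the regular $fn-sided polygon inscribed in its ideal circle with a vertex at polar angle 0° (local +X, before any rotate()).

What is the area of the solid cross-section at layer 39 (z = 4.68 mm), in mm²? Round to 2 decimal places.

At z = 4.68 mm: the cone (r1=11.5→r2=4.5) has section circumradius 8.224 here — a regular 24-gon (area = (24/2)·8.224²·sin(360°/24) = 210.06 mm²); the 20×30 cube at (14, 8.5) contributes its full rectangle (area 600.00 mm²); the cube at (15.5, 1) is present — its section is the full 12.5×14 rectangle (area 175.00 mm²); the r=4.5 cylinder at (10, 1) gives a regular 24-gon of circumradius 4.5 (constant along its height) (area = (24/2)·4.500²·sin(360°/24) = 62.89 mm²); Taking the first minus the rest: starting from the cone (210.06 mm²), the 20×30 cube at (14, 8.5) misses the remaining region (no effect); the 12.5×14 cube at (15.5, 1) misses the remaining region (no effect); the r=4.5 cylinder at (10, 1) partially overlaps it — only the 12.85 mm² overlap (of its 62.89 mm²) is removed, clipping the outline — area = 197.21 mm². Overall, the cross-section is a single solid region. Net area = 197.21 mm².

197.21 mm²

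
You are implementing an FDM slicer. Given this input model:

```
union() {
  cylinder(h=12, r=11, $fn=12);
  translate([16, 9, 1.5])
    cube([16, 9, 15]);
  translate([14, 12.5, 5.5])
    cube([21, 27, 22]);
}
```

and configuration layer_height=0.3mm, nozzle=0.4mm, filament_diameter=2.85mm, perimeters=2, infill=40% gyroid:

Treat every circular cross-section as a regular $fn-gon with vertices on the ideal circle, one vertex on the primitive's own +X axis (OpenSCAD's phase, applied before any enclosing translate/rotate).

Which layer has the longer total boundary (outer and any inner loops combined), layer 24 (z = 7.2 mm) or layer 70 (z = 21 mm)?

layer 24 (z = 7.2 mm)

Layer 24 (z = 7.2): the r=11 cylinder gives a regular 12-gon of circumradius 11 (constant along its height) (perimeter = 2·12·11.000·sin(180°/12) = 68.33 mm); the cube at (16, 9) is present — its section is the full 16×9 rectangle (perimeter 50.00 mm); the cube at (14, 12.5) (footprint 21×27) is included at this height (perimeter 96.00 mm); Taking the union: the regions partially overlap (shared area 88.00 mm²), so the edge portions inside another operand are dropped and the merged outline is re-measured after clipping — boundary = 171.33 mm. So its perimeter = 171.33 mm. Layer 70 (z = 21): the cylinder does not reach this height (z outside [0, 12]); the cube at (16, 9) is absent (z outside [1.5, 16.5]); the 21×27 cube at (14, 12.5) contributes its full rectangle (perimeter 96.00 mm); Taking the union: only the 21×27 cube at (14, 12.5) is present, so the union is just that shape — boundary = 96.00 mm. So its perimeter = 96.00 mm. Layer 24 is larger (171.33 vs 96.00 mm).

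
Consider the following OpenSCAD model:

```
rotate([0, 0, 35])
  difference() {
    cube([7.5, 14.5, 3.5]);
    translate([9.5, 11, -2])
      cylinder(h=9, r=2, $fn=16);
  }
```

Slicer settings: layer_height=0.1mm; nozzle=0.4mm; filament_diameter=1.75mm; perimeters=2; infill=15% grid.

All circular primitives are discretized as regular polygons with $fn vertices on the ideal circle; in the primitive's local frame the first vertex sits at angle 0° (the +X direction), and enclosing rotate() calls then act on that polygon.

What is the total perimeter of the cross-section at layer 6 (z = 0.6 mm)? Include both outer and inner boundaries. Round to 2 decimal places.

44.00 mm

At z = 0.6 mm: the cube is present — its section is the full 7.5×14.5 rectangle (perimeter 44.00 mm); the r=2 cylinder at (9.5, 11) gives a regular 16-gon of circumradius 2 (constant along its height) (perimeter = 2·16·2.000·sin(180°/16) = 12.49 mm); Taking the first minus the rest: starting from the 7.5×14.5 cube, the r=2 cylinder at (9.5, 11) misses the remaining region (no effect) — boundary = 44.00 mm; (whole slice rotated 35° about Z — lengths, areas and connectivity unchanged). Overall, the cross-section is a single solid region. Total boundary length (outer) = 44.00 mm.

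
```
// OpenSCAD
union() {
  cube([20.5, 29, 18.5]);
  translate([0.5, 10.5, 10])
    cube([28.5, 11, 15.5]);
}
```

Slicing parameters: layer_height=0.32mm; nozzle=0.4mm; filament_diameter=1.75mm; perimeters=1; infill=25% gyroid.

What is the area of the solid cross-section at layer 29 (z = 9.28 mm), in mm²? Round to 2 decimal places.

594.50 mm²

At z = 9.28 mm: the cube is present — its section is the full 20.5×29 rectangle (area 594.50 mm²); the cube at (0.5, 10.5) does not reach this height (z outside [10, 25.5]); Merging all regions: only the 20.5×29 cube is present, so the union is just that shape — area = 594.50 mm². Overall, the cross-section is a single solid region. Net area = 594.50 mm².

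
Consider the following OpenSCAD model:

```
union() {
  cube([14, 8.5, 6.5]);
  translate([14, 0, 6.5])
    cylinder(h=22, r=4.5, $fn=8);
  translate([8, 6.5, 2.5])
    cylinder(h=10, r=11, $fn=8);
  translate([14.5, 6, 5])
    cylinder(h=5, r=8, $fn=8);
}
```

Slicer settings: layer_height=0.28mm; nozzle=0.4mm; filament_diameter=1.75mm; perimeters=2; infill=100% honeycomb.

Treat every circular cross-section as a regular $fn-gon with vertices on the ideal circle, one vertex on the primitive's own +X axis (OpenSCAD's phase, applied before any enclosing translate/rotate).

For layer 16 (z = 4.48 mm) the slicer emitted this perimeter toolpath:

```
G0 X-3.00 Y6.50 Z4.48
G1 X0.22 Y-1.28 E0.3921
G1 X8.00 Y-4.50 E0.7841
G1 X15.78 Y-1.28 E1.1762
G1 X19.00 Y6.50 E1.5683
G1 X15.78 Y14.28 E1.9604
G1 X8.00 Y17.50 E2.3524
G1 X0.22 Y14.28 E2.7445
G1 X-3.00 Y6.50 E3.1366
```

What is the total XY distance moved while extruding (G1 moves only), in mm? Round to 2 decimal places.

67.36 mm

Sum the Euclidean lengths of each G1 segment: total = 67.36 mm.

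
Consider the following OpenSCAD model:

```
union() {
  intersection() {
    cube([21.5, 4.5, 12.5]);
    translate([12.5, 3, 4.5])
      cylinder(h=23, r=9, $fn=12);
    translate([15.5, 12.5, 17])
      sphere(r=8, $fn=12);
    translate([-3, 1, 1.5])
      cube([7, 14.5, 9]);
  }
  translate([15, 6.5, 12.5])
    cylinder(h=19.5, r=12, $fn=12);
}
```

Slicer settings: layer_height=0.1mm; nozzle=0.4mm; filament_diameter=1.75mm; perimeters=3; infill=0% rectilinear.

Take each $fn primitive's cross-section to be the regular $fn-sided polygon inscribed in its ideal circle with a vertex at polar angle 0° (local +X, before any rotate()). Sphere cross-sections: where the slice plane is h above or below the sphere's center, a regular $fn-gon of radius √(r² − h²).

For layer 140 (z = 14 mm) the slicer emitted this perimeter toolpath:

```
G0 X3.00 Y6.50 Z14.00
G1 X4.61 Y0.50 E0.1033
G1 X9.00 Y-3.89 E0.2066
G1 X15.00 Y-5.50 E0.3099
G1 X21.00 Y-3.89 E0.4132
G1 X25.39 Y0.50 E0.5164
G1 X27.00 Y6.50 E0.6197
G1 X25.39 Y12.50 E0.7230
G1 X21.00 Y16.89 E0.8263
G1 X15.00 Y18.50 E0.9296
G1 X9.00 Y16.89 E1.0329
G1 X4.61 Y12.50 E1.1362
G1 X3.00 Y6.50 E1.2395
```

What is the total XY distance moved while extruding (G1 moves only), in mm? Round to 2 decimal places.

Sum the Euclidean lengths of each G1 segment: total = 74.53 mm.

74.53 mm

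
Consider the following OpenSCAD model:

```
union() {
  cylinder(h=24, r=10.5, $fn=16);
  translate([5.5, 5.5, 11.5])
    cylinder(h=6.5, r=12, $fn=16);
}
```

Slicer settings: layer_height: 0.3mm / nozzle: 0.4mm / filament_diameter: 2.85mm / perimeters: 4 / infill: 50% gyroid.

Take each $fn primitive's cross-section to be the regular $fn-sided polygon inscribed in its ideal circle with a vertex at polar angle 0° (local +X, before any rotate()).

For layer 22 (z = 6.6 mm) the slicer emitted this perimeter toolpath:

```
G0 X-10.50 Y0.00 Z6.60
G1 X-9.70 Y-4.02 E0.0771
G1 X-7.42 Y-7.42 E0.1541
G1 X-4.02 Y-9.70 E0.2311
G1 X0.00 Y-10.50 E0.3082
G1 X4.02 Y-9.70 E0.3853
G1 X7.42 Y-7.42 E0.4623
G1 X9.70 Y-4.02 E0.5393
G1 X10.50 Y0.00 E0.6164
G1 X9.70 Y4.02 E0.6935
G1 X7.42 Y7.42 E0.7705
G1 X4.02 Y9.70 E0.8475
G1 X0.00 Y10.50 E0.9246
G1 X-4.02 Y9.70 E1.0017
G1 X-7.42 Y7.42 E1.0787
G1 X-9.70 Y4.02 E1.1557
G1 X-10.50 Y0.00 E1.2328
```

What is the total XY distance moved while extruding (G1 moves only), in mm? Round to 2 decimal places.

Sum the Euclidean lengths of each G1 segment: total = 65.54 mm.

65.54 mm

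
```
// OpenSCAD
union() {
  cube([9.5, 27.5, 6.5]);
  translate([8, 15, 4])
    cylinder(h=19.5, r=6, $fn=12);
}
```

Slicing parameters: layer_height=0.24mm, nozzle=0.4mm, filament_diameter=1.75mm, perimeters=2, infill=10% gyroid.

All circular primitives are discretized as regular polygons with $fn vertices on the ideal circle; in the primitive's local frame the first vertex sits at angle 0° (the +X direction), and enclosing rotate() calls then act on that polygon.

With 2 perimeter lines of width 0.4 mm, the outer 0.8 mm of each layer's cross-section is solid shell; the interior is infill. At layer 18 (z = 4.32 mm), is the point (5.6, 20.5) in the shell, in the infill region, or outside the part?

At z = 4.32 mm: the cube (footprint 9.5×27.5) is included at this height; the r=6 cylinder at (8, 15) contributes a regular 12-gon of circumradius 6; Taking the union: the regions partially overlap (shared area 71.40 mm²), so overlapping operands fuse into one piece — 1 connected region. Overall, the cross-section is a single solid region. The nearest boundary edge runs (9.50, 27.50)→(9.50, 20.60); distance from the point to it = 3.90 mm. The point is inside the cross-section and 3.90 mm from the nearest boundary — more than the 0.8 mm shell width (2 × 0.4), so it's in the infill interior.

infill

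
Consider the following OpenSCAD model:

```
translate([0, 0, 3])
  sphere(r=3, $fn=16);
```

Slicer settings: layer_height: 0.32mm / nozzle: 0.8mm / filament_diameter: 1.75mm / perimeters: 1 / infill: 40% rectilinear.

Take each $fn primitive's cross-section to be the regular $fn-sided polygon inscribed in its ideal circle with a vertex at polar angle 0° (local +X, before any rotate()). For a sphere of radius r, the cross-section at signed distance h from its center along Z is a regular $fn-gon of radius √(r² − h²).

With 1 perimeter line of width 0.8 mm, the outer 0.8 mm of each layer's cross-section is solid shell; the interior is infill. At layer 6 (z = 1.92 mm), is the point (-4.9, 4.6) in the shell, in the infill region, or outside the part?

At z = 1.92 mm: the r=3 sphere slices to a regular 16-gon of circumradius 2.799 (√(r²−h²) with h=1.08 from center). Overall, the cross-section is a single solid region. The nearest boundary edge runs (-1.07, 2.59)→(-1.98, 1.98); distance from the point to it = 3.92 mm. The point is not inside any of the regions above, so it lies outside the cross-section (3.92 mm from the nearest boundary).

outside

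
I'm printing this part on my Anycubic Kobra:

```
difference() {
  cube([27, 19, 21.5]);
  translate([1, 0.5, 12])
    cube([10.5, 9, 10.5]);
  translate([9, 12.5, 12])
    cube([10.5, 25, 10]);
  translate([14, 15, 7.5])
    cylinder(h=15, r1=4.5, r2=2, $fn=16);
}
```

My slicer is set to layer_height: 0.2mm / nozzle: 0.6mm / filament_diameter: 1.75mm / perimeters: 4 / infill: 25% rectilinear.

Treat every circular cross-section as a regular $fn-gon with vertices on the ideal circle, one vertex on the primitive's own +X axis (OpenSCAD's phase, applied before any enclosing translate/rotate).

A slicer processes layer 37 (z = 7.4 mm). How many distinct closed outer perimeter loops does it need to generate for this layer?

1

At z = 7.4 mm: the cube (footprint 27×19) is included at this height; the cube at (1, 0.5) is absent (z outside [12, 22.5]); the cube at (9, 12.5) is absent (z outside [12, 22]); the cone at (14, 15) is not intersected at this z (z outside [7.5, 22.5]); Subtracting the remaining from the first: none of the subtracted shapes is present at this height, so the 27×19 cube is unchanged — 1 connected region. The result has 1 disconnected region.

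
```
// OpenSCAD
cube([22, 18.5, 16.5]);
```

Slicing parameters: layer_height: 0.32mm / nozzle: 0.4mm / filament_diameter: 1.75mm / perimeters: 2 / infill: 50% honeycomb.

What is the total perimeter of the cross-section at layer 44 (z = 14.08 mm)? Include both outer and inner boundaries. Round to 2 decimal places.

At z = 14.08 mm: the cube (footprint 22×18.5) is included at this height (perimeter 81.00 mm). Overall, the cross-section is a single solid region. Total boundary length (outer) = 81.00 mm.

81.00 mm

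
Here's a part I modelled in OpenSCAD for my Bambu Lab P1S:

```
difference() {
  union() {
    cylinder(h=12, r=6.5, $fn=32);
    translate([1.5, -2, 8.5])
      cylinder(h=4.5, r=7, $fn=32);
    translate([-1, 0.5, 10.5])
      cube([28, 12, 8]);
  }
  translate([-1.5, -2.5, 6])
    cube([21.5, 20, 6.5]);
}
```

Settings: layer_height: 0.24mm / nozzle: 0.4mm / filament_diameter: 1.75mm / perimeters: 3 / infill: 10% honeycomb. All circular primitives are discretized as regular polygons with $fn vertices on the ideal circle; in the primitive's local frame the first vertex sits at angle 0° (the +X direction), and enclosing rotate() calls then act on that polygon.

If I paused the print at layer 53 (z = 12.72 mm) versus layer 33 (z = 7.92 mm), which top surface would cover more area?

Layer 53 (z = 12.72): the cylinder is not intersected at this z (z outside [0, 12]); the r=7 cylinder at (1.5, -2) gives a regular 32-gon of circumradius 7 (constant along its height) (area = (32/2)·7.000²·sin(360°/32) = 152.95 mm²); the 28×12 cube at (-1, 0.5) contributes its full rectangle (area 336.00 mm²); Taking the union: the regions partially overlap — summed areas 488.95 mm² minus the doubly-counted overlap 31.99 mm² gives 456.96 mm² — area = 456.96 mm²; the cube at (-1.5, -2.5) is absent (z outside [6, 12.5]); Subtracting the remaining from the first: none of the subtracted shapes is present at this height, so that combined region is unchanged — area = 456.96 mm². So its area = 456.96 mm². Layer 33 (z = 7.92): the r=6.5 cylinder contributes a regular 32-gon of circumradius 6.5 (area = (32/2)·6.500²·sin(360°/32) = 131.88 mm²); the cylinder at (1.5, -2) is absent (z outside [8.5, 13]); the cube at (-1, 0.5) is absent (z outside [10.5, 18.5]); Merging all regions: only the r=6.5 cylinder is present, so the union is just that shape — area = 131.88 mm²; the cube at (-1.5, -2.5) (footprint 21.5×20) is included at this height (area 430.00 mm²); After the difference (first − rest): starting from the result so far (131.88 mm²), the 21.5×20 cube at (-1.5, -2.5) partially overlaps it — only the 62.14 mm² overlap (of its 430.00 mm²) is removed, clipping the outline — area = 69.74 mm². So its area = 69.74 mm². Layer 53 is larger (456.96 vs 69.74 mm²).

layer 53 (z = 12.72 mm)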